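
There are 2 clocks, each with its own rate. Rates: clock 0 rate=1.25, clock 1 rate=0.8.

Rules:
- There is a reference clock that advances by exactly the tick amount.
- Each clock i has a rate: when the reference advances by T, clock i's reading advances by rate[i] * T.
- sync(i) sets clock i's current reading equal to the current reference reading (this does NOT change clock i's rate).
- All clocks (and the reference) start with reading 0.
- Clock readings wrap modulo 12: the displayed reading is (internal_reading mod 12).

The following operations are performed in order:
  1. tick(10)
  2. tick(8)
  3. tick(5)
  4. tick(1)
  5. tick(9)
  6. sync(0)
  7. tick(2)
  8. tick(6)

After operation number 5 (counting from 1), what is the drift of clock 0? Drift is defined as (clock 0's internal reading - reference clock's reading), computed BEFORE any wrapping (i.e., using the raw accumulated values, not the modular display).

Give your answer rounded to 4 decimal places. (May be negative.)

Answer: 8.2500

Derivation:
After op 1 tick(10): ref=10.0000 raw=[12.5000 8.0000]
After op 2 tick(8): ref=18.0000 raw=[22.5000 14.4000]
After op 3 tick(5): ref=23.0000 raw=[28.7500 18.4000]
After op 4 tick(1): ref=24.0000 raw=[30.0000 19.2000]
After op 5 tick(9): ref=33.0000 raw=[41.2500 26.4000]
Drift of clock 0 after op 5: 41.2500 - 33.0000 = 8.2500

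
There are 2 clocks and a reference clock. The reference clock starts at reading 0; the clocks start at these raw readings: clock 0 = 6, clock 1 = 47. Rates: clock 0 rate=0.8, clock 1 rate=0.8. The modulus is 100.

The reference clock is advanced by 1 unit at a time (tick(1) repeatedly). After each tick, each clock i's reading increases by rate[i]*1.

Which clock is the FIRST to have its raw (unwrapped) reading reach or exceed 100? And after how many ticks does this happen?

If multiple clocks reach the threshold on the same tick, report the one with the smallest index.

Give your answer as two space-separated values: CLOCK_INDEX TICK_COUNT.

clock 0: start=6, rate=0.8, needs 100-6 = 94; ticks = ceil(94/0.8) = ceil(117.5000) = 118; reading at tick 118 = 6 + 0.8*118 = 100.4000
clock 1: start=47, rate=0.8, needs 100-47 = 53; ticks = ceil(53/0.8) = ceil(66.2500) = 67; reading at tick 67 = 47 + 0.8*67 = 100.6000
Minimum tick count = 67; winners = [1]; smallest index = 1

Answer: 1 67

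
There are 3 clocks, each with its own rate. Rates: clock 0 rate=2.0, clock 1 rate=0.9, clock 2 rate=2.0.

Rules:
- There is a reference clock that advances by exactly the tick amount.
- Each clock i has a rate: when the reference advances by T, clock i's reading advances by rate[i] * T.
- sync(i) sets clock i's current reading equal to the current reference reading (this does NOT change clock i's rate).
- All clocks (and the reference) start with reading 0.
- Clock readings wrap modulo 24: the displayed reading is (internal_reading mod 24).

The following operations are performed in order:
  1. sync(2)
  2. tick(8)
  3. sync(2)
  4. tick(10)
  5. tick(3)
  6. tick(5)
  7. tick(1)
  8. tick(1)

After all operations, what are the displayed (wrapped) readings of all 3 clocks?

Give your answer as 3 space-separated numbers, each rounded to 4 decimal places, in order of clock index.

After op 1 sync(2): ref=0.0000 raw=[0.0000 0.0000 0.0000]
After op 2 tick(8): ref=8.0000 raw=[16.0000 7.2000 16.0000]
After op 3 sync(2): ref=8.0000 raw=[16.0000 7.2000 8.0000]
After op 4 tick(10): ref=18.0000 raw=[36.0000 16.2000 28.0000]
After op 5 tick(3): ref=21.0000 raw=[42.0000 18.9000 34.0000]
After op 6 tick(5): ref=26.0000 raw=[52.0000 23.4000 44.0000]
After op 7 tick(1): ref=27.0000 raw=[54.0000 24.3000 46.0000]
After op 8 tick(1): ref=28.0000 raw=[56.0000 25.2000 48.0000]
Wrap final raw readings (mod 24): 56.0000 mod 24 = 8.0000; 25.2000 mod 24 = 1.2000; 48.0000 mod 24 = 0.0000

Answer: 8.0000 1.2000 0.0000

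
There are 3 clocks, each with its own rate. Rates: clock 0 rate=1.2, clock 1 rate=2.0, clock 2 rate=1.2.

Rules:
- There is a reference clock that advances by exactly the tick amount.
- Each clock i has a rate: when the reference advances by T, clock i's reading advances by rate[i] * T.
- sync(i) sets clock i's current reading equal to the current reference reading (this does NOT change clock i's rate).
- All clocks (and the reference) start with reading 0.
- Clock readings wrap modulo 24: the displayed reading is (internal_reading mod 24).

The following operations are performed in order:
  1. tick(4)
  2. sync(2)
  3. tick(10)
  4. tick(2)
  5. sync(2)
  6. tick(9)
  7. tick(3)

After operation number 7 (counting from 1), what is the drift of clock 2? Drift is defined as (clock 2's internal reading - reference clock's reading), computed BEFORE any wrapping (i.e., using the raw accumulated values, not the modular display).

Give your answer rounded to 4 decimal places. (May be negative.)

After op 1 tick(4): ref=4.0000 raw=[4.8000 8.0000 4.8000]
After op 2 sync(2): ref=4.0000 raw=[4.8000 8.0000 4.0000]
After op 3 tick(10): ref=14.0000 raw=[16.8000 28.0000 16.0000]
After op 4 tick(2): ref=16.0000 raw=[19.2000 32.0000 18.4000]
After op 5 sync(2): ref=16.0000 raw=[19.2000 32.0000 16.0000]
After op 6 tick(9): ref=25.0000 raw=[30.0000 50.0000 26.8000]
After op 7 tick(3): ref=28.0000 raw=[33.6000 56.0000 30.4000]
Drift of clock 2 after op 7: 30.4000 - 28.0000 = 2.4000

Answer: 2.4000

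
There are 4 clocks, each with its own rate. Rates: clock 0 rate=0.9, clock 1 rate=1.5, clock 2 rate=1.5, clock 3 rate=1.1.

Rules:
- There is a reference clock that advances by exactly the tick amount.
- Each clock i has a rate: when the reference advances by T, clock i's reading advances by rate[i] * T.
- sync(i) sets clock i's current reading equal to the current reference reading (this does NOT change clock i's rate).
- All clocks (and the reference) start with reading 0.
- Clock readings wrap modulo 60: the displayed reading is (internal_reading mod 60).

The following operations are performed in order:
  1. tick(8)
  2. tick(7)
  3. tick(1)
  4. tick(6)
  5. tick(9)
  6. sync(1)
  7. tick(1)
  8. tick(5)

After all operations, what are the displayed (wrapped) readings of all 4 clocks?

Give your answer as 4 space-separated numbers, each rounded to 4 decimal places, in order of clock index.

After op 1 tick(8): ref=8.0000 raw=[7.2000 12.0000 12.0000 8.8000]
After op 2 tick(7): ref=15.0000 raw=[13.5000 22.5000 22.5000 16.5000]
After op 3 tick(1): ref=16.0000 raw=[14.4000 24.0000 24.0000 17.6000]
After op 4 tick(6): ref=22.0000 raw=[19.8000 33.0000 33.0000 24.2000]
After op 5 tick(9): ref=31.0000 raw=[27.9000 46.5000 46.5000 34.1000]
After op 6 sync(1): ref=31.0000 raw=[27.9000 31.0000 46.5000 34.1000]
After op 7 tick(1): ref=32.0000 raw=[28.8000 32.5000 48.0000 35.2000]
After op 8 tick(5): ref=37.0000 raw=[33.3000 40.0000 55.5000 40.7000]
Wrap final raw readings (mod 60): 33.3000 mod 60 = 33.3000; 40.0000 mod 60 = 40.0000; 55.5000 mod 60 = 55.5000; 40.7000 mod 60 = 40.7000

Answer: 33.3000 40.0000 55.5000 40.7000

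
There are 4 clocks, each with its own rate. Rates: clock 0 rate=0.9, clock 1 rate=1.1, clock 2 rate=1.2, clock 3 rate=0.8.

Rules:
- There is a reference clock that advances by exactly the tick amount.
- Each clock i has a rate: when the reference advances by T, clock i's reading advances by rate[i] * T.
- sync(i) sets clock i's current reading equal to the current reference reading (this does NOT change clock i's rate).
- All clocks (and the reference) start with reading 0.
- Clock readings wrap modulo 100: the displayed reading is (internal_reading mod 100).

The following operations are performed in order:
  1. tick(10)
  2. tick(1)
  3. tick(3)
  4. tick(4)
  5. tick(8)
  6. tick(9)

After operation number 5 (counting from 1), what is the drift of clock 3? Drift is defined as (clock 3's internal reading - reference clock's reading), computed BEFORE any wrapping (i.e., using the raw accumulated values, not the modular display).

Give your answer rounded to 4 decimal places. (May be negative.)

After op 1 tick(10): ref=10.0000 raw=[9.0000 11.0000 12.0000 8.0000]
After op 2 tick(1): ref=11.0000 raw=[9.9000 12.1000 13.2000 8.8000]
After op 3 tick(3): ref=14.0000 raw=[12.6000 15.4000 16.8000 11.2000]
After op 4 tick(4): ref=18.0000 raw=[16.2000 19.8000 21.6000 14.4000]
After op 5 tick(8): ref=26.0000 raw=[23.4000 28.6000 31.2000 20.8000]
Drift of clock 3 after op 5: 20.8000 - 26.0000 = -5.2000

Answer: -5.2000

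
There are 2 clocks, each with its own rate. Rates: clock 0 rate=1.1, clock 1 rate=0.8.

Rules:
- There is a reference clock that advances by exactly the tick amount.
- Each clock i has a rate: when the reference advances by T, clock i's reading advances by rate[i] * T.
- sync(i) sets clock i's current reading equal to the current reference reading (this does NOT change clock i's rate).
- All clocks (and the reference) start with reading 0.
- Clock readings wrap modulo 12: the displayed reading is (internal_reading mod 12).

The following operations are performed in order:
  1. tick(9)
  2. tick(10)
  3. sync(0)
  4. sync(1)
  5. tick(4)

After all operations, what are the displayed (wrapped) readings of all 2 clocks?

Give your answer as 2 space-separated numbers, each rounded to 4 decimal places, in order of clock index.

Answer: 11.4000 10.2000

Derivation:
After op 1 tick(9): ref=9.0000 raw=[9.9000 7.2000]
After op 2 tick(10): ref=19.0000 raw=[20.9000 15.2000]
After op 3 sync(0): ref=19.0000 raw=[19.0000 15.2000]
After op 4 sync(1): ref=19.0000 raw=[19.0000 19.0000]
After op 5 tick(4): ref=23.0000 raw=[23.4000 22.2000]
Wrap final raw readings (mod 12): 23.4000 mod 12 = 11.4000; 22.2000 mod 12 = 10.2000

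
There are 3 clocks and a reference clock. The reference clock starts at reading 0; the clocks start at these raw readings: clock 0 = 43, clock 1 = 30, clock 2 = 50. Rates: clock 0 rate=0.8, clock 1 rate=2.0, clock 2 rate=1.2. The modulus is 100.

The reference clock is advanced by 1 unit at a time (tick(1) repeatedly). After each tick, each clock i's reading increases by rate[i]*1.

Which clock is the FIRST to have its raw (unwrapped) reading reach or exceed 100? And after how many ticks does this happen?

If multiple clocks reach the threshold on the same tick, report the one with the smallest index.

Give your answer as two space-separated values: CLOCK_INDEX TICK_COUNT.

clock 0: start=43, rate=0.8, needs 100-43 = 57; ticks = ceil(57/0.8) = ceil(71.2500) = 72; reading at tick 72 = 43 + 0.8*72 = 100.6000
clock 1: start=30, rate=2.0, needs 100-30 = 70; ticks = ceil(70/2.0) = ceil(35.0000) = 35; reading at tick 35 = 30 + 2.0*35 = 100.0000
clock 2: start=50, rate=1.2, needs 100-50 = 50; ticks = ceil(50/1.2) = ceil(41.6667) = 42; reading at tick 42 = 50 + 1.2*42 = 100.4000
Minimum tick count = 35; winners = [1]; smallest index = 1

Answer: 1 35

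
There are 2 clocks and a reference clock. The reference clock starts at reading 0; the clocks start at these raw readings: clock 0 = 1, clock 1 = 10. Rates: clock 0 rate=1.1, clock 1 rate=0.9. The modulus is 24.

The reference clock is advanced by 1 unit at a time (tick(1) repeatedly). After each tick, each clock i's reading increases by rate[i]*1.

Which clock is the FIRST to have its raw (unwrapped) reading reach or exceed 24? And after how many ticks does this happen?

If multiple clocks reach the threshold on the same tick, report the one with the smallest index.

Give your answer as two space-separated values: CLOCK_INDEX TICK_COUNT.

clock 0: start=1, rate=1.1, needs 24-1 = 23; ticks = ceil(23/1.1) = ceil(20.9091) = 21; reading at tick 21 = 1 + 1.1*21 = 24.1000
clock 1: start=10, rate=0.9, needs 24-10 = 14; ticks = ceil(14/0.9) = ceil(15.5556) = 16; reading at tick 16 = 10 + 0.9*16 = 24.4000
Minimum tick count = 16; winners = [1]; smallest index = 1

Answer: 1 16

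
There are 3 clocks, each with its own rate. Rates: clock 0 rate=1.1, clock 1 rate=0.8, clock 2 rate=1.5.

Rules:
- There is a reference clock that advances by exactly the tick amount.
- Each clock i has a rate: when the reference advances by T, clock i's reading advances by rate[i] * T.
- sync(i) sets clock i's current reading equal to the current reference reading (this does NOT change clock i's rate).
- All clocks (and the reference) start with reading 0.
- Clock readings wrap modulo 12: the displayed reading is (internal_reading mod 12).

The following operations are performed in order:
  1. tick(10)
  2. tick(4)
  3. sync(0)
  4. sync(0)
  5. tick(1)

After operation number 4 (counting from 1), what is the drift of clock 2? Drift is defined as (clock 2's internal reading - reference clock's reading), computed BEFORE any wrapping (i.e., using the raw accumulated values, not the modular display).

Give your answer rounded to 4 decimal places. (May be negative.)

After op 1 tick(10): ref=10.0000 raw=[11.0000 8.0000 15.0000]
After op 2 tick(4): ref=14.0000 raw=[15.4000 11.2000 21.0000]
After op 3 sync(0): ref=14.0000 raw=[14.0000 11.2000 21.0000]
After op 4 sync(0): ref=14.0000 raw=[14.0000 11.2000 21.0000]
Drift of clock 2 after op 4: 21.0000 - 14.0000 = 7.0000

Answer: 7.0000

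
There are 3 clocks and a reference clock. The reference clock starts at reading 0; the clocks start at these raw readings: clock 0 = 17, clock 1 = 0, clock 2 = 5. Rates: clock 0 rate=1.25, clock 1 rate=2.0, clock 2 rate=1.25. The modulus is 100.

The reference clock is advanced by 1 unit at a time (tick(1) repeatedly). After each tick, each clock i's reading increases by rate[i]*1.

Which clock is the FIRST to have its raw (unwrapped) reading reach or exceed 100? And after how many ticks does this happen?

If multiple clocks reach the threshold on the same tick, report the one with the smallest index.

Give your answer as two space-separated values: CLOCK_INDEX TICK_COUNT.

Answer: 1 50

Derivation:
clock 0: start=17, rate=1.25, needs 100-17 = 83; ticks = ceil(83/1.25) = ceil(66.4000) = 67; reading at tick 67 = 17 + 1.25*67 = 100.7500
clock 1: start=0, rate=2.0, needs 100-0 = 100; ticks = ceil(100/2.0) = ceil(50.0000) = 50; reading at tick 50 = 0 + 2.0*50 = 100.0000
clock 2: start=5, rate=1.25, needs 100-5 = 95; ticks = ceil(95/1.25) = ceil(76.0000) = 76; reading at tick 76 = 5 + 1.25*76 = 100.0000
Minimum tick count = 50; winners = [1]; smallest index = 1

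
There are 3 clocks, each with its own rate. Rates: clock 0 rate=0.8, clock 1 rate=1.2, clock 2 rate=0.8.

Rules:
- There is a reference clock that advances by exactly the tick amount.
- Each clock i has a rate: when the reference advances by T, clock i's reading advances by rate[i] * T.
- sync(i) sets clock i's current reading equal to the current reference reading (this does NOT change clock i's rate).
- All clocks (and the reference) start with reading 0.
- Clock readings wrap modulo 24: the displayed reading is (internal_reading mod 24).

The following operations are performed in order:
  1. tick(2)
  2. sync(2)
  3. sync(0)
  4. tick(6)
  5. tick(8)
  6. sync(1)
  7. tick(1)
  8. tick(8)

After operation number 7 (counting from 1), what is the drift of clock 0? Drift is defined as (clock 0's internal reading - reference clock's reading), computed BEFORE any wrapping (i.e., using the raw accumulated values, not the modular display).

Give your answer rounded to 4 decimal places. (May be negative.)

Answer: -3.0000

Derivation:
After op 1 tick(2): ref=2.0000 raw=[1.6000 2.4000 1.6000]
After op 2 sync(2): ref=2.0000 raw=[1.6000 2.4000 2.0000]
After op 3 sync(0): ref=2.0000 raw=[2.0000 2.4000 2.0000]
After op 4 tick(6): ref=8.0000 raw=[6.8000 9.6000 6.8000]
After op 5 tick(8): ref=16.0000 raw=[13.2000 19.2000 13.2000]
After op 6 sync(1): ref=16.0000 raw=[13.2000 16.0000 13.2000]
After op 7 tick(1): ref=17.0000 raw=[14.0000 17.2000 14.0000]
Drift of clock 0 after op 7: 14.0000 - 17.0000 = -3.0000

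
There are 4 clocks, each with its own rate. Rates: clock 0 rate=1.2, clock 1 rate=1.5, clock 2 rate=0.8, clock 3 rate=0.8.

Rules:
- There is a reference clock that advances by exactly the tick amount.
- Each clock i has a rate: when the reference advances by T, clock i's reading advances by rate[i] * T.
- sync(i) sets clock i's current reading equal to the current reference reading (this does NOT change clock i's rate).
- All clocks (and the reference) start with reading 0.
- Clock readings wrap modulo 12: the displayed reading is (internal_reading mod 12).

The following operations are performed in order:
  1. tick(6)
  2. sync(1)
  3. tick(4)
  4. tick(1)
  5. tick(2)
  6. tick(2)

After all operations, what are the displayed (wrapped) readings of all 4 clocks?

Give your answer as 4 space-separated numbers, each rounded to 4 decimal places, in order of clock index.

After op 1 tick(6): ref=6.0000 raw=[7.2000 9.0000 4.8000 4.8000]
After op 2 sync(1): ref=6.0000 raw=[7.2000 6.0000 4.8000 4.8000]
After op 3 tick(4): ref=10.0000 raw=[12.0000 12.0000 8.0000 8.0000]
After op 4 tick(1): ref=11.0000 raw=[13.2000 13.5000 8.8000 8.8000]
After op 5 tick(2): ref=13.0000 raw=[15.6000 16.5000 10.4000 10.4000]
After op 6 tick(2): ref=15.0000 raw=[18.0000 19.5000 12.0000 12.0000]
Wrap final raw readings (mod 12): 18.0000 mod 12 = 6.0000; 19.5000 mod 12 = 7.5000; 12.0000 mod 12 = 0.0000; 12.0000 mod 12 = 0.0000

Answer: 6.0000 7.5000 0.0000 0.0000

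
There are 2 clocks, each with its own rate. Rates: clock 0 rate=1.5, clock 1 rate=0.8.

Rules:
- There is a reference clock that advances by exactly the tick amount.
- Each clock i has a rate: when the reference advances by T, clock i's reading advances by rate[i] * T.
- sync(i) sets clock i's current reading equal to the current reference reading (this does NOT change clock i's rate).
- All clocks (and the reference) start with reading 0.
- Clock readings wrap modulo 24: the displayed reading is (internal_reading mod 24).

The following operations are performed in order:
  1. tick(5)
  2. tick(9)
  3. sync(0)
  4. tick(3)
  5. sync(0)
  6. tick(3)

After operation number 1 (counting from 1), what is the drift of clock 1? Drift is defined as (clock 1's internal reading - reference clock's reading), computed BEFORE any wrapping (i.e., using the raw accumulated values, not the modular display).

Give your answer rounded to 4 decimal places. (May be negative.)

Answer: -1.0000

Derivation:
After op 1 tick(5): ref=5.0000 raw=[7.5000 4.0000]
Drift of clock 1 after op 1: 4.0000 - 5.0000 = -1.0000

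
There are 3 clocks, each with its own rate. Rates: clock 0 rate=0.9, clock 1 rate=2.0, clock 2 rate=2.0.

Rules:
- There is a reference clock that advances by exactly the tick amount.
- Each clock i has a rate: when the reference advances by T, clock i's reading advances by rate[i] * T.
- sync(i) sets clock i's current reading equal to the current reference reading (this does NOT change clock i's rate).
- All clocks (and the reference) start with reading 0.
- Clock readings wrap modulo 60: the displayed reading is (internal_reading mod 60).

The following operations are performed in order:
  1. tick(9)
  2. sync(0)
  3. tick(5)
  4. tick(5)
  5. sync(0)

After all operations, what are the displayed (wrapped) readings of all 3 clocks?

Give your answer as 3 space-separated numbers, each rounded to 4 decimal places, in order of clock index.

Answer: 19.0000 38.0000 38.0000

Derivation:
After op 1 tick(9): ref=9.0000 raw=[8.1000 18.0000 18.0000]
After op 2 sync(0): ref=9.0000 raw=[9.0000 18.0000 18.0000]
After op 3 tick(5): ref=14.0000 raw=[13.5000 28.0000 28.0000]
After op 4 tick(5): ref=19.0000 raw=[18.0000 38.0000 38.0000]
After op 5 sync(0): ref=19.0000 raw=[19.0000 38.0000 38.0000]
Wrap final raw readings (mod 60): 19.0000 mod 60 = 19.0000; 38.0000 mod 60 = 38.0000; 38.0000 mod 60 = 38.0000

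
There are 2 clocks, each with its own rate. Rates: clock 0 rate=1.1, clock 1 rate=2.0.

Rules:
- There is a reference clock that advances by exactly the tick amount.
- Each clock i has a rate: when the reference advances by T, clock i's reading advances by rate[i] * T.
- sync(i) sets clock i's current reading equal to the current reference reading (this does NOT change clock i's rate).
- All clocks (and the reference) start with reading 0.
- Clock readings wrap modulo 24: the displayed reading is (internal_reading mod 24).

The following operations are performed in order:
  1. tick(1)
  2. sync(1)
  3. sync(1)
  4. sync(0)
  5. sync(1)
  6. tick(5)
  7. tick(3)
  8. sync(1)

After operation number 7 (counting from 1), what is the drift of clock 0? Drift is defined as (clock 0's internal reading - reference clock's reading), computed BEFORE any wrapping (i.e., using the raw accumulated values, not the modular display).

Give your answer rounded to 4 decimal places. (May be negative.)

After op 1 tick(1): ref=1.0000 raw=[1.1000 2.0000]
After op 2 sync(1): ref=1.0000 raw=[1.1000 1.0000]
After op 3 sync(1): ref=1.0000 raw=[1.1000 1.0000]
After op 4 sync(0): ref=1.0000 raw=[1.0000 1.0000]
After op 5 sync(1): ref=1.0000 raw=[1.0000 1.0000]
After op 6 tick(5): ref=6.0000 raw=[6.5000 11.0000]
After op 7 tick(3): ref=9.0000 raw=[9.8000 17.0000]
Drift of clock 0 after op 7: 9.8000 - 9.0000 = 0.8000

Answer: 0.8000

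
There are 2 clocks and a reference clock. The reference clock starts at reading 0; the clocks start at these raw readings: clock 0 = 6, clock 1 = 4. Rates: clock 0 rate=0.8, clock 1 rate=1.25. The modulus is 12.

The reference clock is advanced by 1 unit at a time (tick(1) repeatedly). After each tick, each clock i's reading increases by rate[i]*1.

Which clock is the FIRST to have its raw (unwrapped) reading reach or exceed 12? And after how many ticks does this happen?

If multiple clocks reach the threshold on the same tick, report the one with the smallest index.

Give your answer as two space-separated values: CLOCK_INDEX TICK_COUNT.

clock 0: start=6, rate=0.8, needs 12-6 = 6; ticks = ceil(6/0.8) = ceil(7.5000) = 8; reading at tick 8 = 6 + 0.8*8 = 12.4000
clock 1: start=4, rate=1.25, needs 12-4 = 8; ticks = ceil(8/1.25) = ceil(6.4000) = 7; reading at tick 7 = 4 + 1.25*7 = 12.7500
Minimum tick count = 7; winners = [1]; smallest index = 1

Answer: 1 7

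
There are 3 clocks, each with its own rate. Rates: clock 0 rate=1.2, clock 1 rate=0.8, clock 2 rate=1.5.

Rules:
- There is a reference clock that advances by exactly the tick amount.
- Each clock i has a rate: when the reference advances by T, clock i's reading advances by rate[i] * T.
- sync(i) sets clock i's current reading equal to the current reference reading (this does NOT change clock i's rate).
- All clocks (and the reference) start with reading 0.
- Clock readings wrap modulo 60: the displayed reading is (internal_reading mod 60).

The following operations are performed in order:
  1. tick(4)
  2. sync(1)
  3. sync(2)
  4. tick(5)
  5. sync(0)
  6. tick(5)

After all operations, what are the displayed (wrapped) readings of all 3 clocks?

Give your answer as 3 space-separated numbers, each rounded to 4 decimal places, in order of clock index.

Answer: 15.0000 12.0000 19.0000

Derivation:
After op 1 tick(4): ref=4.0000 raw=[4.8000 3.2000 6.0000]
After op 2 sync(1): ref=4.0000 raw=[4.8000 4.0000 6.0000]
After op 3 sync(2): ref=4.0000 raw=[4.8000 4.0000 4.0000]
After op 4 tick(5): ref=9.0000 raw=[10.8000 8.0000 11.5000]
After op 5 sync(0): ref=9.0000 raw=[9.0000 8.0000 11.5000]
After op 6 tick(5): ref=14.0000 raw=[15.0000 12.0000 19.0000]
Wrap final raw readings (mod 60): 15.0000 mod 60 = 15.0000; 12.0000 mod 60 = 12.0000; 19.0000 mod 60 = 19.0000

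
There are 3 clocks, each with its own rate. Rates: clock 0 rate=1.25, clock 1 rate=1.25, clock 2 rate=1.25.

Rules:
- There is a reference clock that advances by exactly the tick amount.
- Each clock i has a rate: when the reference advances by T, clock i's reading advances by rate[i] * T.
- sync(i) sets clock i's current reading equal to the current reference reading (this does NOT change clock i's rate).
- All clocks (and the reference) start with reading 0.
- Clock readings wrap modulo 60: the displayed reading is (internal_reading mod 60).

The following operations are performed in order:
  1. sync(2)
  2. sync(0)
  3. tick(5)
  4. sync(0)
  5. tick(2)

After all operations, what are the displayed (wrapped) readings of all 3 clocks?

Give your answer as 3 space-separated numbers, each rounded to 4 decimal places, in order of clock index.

Answer: 7.5000 8.7500 8.7500

Derivation:
After op 1 sync(2): ref=0.0000 raw=[0.0000 0.0000 0.0000]
After op 2 sync(0): ref=0.0000 raw=[0.0000 0.0000 0.0000]
After op 3 tick(5): ref=5.0000 raw=[6.2500 6.2500 6.2500]
After op 4 sync(0): ref=5.0000 raw=[5.0000 6.2500 6.2500]
After op 5 tick(2): ref=7.0000 raw=[7.5000 8.7500 8.7500]
Wrap final raw readings (mod 60): 7.5000 mod 60 = 7.5000; 8.7500 mod 60 = 8.7500; 8.7500 mod 60 = 8.7500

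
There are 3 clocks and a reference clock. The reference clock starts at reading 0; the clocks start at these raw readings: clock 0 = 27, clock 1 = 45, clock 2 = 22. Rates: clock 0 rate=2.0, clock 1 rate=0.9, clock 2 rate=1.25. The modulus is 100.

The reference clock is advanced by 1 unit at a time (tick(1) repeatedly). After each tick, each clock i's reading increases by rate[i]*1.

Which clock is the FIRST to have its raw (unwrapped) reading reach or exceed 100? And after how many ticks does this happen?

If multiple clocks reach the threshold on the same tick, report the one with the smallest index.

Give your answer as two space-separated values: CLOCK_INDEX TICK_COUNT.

clock 0: start=27, rate=2.0, needs 100-27 = 73; ticks = ceil(73/2.0) = ceil(36.5000) = 37; reading at tick 37 = 27 + 2.0*37 = 101.0000
clock 1: start=45, rate=0.9, needs 100-45 = 55; ticks = ceil(55/0.9) = ceil(61.1111) = 62; reading at tick 62 = 45 + 0.9*62 = 100.8000
clock 2: start=22, rate=1.25, needs 100-22 = 78; ticks = ceil(78/1.25) = ceil(62.4000) = 63; reading at tick 63 = 22 + 1.25*63 = 100.7500
Minimum tick count = 37; winners = [0]; smallest index = 0

Answer: 0 37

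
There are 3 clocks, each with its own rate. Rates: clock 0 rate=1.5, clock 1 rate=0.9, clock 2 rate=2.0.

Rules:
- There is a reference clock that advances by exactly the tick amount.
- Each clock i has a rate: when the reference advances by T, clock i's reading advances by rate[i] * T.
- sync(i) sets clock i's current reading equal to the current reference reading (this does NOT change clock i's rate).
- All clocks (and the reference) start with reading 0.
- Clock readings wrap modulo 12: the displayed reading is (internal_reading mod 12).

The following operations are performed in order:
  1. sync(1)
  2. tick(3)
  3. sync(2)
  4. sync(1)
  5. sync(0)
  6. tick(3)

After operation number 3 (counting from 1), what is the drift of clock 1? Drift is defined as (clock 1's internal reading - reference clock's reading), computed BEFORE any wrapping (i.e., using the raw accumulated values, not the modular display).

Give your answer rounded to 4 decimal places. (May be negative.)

After op 1 sync(1): ref=0.0000 raw=[0.0000 0.0000 0.0000]
After op 2 tick(3): ref=3.0000 raw=[4.5000 2.7000 6.0000]
After op 3 sync(2): ref=3.0000 raw=[4.5000 2.7000 3.0000]
Drift of clock 1 after op 3: 2.7000 - 3.0000 = -0.3000

Answer: -0.3000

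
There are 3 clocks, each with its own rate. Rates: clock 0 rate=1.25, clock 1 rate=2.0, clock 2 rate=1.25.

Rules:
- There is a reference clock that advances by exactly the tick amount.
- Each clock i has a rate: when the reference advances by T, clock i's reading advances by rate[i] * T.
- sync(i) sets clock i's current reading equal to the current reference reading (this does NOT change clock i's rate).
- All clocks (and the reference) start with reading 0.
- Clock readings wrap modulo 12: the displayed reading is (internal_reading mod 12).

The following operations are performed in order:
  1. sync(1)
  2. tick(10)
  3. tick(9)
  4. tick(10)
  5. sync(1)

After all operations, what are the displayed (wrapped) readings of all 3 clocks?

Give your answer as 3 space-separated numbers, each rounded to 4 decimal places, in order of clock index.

After op 1 sync(1): ref=0.0000 raw=[0.0000 0.0000 0.0000]
After op 2 tick(10): ref=10.0000 raw=[12.5000 20.0000 12.5000]
After op 3 tick(9): ref=19.0000 raw=[23.7500 38.0000 23.7500]
After op 4 tick(10): ref=29.0000 raw=[36.2500 58.0000 36.2500]
After op 5 sync(1): ref=29.0000 raw=[36.2500 29.0000 36.2500]
Wrap final raw readings (mod 12): 36.2500 mod 12 = 0.2500; 29.0000 mod 12 = 5.0000; 36.2500 mod 12 = 0.2500

Answer: 0.2500 5.0000 0.2500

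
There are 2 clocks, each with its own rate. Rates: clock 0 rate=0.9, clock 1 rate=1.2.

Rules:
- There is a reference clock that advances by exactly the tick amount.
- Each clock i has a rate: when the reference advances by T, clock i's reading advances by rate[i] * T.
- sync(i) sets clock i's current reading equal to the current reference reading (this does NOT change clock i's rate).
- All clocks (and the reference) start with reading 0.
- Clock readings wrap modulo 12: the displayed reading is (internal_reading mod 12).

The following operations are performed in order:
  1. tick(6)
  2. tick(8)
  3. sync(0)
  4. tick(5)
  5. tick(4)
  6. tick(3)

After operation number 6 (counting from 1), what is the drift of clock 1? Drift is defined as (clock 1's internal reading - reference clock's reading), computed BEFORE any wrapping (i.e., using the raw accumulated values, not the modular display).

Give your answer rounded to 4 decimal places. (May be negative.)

After op 1 tick(6): ref=6.0000 raw=[5.4000 7.2000]
After op 2 tick(8): ref=14.0000 raw=[12.6000 16.8000]
After op 3 sync(0): ref=14.0000 raw=[14.0000 16.8000]
After op 4 tick(5): ref=19.0000 raw=[18.5000 22.8000]
After op 5 tick(4): ref=23.0000 raw=[22.1000 27.6000]
After op 6 tick(3): ref=26.0000 raw=[24.8000 31.2000]
Drift of clock 1 after op 6: 31.2000 - 26.0000 = 5.2000

Answer: 5.2000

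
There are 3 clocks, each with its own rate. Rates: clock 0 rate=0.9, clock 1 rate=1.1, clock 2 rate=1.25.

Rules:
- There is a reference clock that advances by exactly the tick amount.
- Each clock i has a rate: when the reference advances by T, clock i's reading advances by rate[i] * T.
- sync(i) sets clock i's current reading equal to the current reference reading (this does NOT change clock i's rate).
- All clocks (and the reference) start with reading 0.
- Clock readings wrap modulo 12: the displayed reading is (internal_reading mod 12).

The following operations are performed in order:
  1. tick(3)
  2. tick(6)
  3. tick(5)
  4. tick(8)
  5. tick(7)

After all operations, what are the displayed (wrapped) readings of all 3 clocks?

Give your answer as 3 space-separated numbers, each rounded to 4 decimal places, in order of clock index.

Answer: 2.1000 7.9000 0.2500

Derivation:
After op 1 tick(3): ref=3.0000 raw=[2.7000 3.3000 3.7500]
After op 2 tick(6): ref=9.0000 raw=[8.1000 9.9000 11.2500]
After op 3 tick(5): ref=14.0000 raw=[12.6000 15.4000 17.5000]
After op 4 tick(8): ref=22.0000 raw=[19.8000 24.2000 27.5000]
After op 5 tick(7): ref=29.0000 raw=[26.1000 31.9000 36.2500]
Wrap final raw readings (mod 12): 26.1000 mod 12 = 2.1000; 31.9000 mod 12 = 7.9000; 36.2500 mod 12 = 0.2500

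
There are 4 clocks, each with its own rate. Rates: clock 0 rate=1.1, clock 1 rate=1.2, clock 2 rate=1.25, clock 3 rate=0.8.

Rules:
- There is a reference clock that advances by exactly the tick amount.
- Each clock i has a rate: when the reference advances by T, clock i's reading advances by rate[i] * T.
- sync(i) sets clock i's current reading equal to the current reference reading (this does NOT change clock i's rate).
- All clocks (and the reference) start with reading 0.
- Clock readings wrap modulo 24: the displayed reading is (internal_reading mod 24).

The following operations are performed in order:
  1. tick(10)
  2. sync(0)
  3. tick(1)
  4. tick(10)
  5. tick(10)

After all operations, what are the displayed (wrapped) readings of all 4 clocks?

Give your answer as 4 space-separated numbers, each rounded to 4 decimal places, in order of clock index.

Answer: 9.1000 13.2000 14.7500 0.8000

Derivation:
After op 1 tick(10): ref=10.0000 raw=[11.0000 12.0000 12.5000 8.0000]
After op 2 sync(0): ref=10.0000 raw=[10.0000 12.0000 12.5000 8.0000]
After op 3 tick(1): ref=11.0000 raw=[11.1000 13.2000 13.7500 8.8000]
After op 4 tick(10): ref=21.0000 raw=[22.1000 25.2000 26.2500 16.8000]
After op 5 tick(10): ref=31.0000 raw=[33.1000 37.2000 38.7500 24.8000]
Wrap final raw readings (mod 24): 33.1000 mod 24 = 9.1000; 37.2000 mod 24 = 13.2000; 38.7500 mod 24 = 14.7500; 24.8000 mod 24 = 0.8000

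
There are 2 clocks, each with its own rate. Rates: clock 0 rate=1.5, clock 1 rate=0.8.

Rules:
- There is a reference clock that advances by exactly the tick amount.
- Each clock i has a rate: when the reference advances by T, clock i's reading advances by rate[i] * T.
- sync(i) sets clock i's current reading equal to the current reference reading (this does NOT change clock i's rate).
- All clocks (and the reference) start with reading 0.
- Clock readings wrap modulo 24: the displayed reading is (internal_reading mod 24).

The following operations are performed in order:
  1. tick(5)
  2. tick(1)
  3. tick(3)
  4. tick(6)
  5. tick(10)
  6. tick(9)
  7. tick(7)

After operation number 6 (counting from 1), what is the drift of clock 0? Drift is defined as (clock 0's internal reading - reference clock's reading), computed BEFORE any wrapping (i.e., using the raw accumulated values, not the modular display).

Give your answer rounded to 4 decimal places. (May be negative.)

Answer: 17.0000

Derivation:
After op 1 tick(5): ref=5.0000 raw=[7.5000 4.0000]
After op 2 tick(1): ref=6.0000 raw=[9.0000 4.8000]
After op 3 tick(3): ref=9.0000 raw=[13.5000 7.2000]
After op 4 tick(6): ref=15.0000 raw=[22.5000 12.0000]
After op 5 tick(10): ref=25.0000 raw=[37.5000 20.0000]
After op 6 tick(9): ref=34.0000 raw=[51.0000 27.2000]
Drift of clock 0 after op 6: 51.0000 - 34.0000 = 17.0000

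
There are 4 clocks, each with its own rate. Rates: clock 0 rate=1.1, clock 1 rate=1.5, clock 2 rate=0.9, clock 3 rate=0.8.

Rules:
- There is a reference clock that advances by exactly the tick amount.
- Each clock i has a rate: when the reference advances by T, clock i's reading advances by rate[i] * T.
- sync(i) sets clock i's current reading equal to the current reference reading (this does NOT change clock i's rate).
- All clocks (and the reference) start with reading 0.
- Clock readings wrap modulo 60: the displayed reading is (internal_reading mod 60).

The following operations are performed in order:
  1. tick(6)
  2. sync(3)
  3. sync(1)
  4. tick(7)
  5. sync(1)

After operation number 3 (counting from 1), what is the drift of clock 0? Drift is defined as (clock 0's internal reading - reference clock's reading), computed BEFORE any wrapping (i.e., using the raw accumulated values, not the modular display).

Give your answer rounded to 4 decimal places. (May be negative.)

Answer: 0.6000

Derivation:
After op 1 tick(6): ref=6.0000 raw=[6.6000 9.0000 5.4000 4.8000]
After op 2 sync(3): ref=6.0000 raw=[6.6000 9.0000 5.4000 6.0000]
After op 3 sync(1): ref=6.0000 raw=[6.6000 6.0000 5.4000 6.0000]
Drift of clock 0 after op 3: 6.6000 - 6.0000 = 0.6000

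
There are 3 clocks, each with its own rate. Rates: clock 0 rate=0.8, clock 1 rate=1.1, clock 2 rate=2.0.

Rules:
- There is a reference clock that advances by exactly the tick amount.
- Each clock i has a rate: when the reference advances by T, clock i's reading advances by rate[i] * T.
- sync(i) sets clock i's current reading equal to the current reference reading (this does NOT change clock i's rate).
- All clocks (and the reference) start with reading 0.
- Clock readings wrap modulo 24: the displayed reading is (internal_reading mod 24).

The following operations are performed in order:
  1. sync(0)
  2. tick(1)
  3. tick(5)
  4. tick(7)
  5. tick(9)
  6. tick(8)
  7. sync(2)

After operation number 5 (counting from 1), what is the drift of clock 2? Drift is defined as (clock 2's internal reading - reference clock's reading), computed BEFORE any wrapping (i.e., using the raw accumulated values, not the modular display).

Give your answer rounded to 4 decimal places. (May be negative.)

After op 1 sync(0): ref=0.0000 raw=[0.0000 0.0000 0.0000]
After op 2 tick(1): ref=1.0000 raw=[0.8000 1.1000 2.0000]
After op 3 tick(5): ref=6.0000 raw=[4.8000 6.6000 12.0000]
After op 4 tick(7): ref=13.0000 raw=[10.4000 14.3000 26.0000]
After op 5 tick(9): ref=22.0000 raw=[17.6000 24.2000 44.0000]
Drift of clock 2 after op 5: 44.0000 - 22.0000 = 22.0000

Answer: 22.0000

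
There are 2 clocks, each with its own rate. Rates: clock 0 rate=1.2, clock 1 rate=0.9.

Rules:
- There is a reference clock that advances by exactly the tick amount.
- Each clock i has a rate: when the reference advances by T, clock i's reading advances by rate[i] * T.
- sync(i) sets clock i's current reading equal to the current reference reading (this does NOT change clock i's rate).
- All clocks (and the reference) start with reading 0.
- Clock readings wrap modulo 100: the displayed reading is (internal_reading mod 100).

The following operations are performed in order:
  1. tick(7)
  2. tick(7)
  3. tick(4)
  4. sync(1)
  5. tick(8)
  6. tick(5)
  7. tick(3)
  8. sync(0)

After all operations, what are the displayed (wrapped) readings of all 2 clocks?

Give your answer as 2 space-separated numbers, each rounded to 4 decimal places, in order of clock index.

After op 1 tick(7): ref=7.0000 raw=[8.4000 6.3000]
After op 2 tick(7): ref=14.0000 raw=[16.8000 12.6000]
After op 3 tick(4): ref=18.0000 raw=[21.6000 16.2000]
After op 4 sync(1): ref=18.0000 raw=[21.6000 18.0000]
After op 5 tick(8): ref=26.0000 raw=[31.2000 25.2000]
After op 6 tick(5): ref=31.0000 raw=[37.2000 29.7000]
After op 7 tick(3): ref=34.0000 raw=[40.8000 32.4000]
After op 8 sync(0): ref=34.0000 raw=[34.0000 32.4000]
Wrap final raw readings (mod 100): 34.0000 mod 100 = 34.0000; 32.4000 mod 100 = 32.4000

Answer: 34.0000 32.4000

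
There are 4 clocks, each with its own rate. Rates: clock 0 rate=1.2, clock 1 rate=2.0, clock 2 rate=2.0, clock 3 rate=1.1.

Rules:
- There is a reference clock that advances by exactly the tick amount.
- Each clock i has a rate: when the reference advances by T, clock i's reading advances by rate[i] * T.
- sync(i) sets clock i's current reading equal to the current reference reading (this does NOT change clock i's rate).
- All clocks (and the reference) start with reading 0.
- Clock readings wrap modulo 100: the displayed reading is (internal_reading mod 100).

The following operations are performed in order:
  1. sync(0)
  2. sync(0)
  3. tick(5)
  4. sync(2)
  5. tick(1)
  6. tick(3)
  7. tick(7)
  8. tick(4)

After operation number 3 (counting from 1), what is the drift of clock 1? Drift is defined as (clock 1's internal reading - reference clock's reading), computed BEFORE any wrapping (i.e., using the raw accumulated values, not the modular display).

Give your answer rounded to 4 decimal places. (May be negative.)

Answer: 5.0000

Derivation:
After op 1 sync(0): ref=0.0000 raw=[0.0000 0.0000 0.0000 0.0000]
After op 2 sync(0): ref=0.0000 raw=[0.0000 0.0000 0.0000 0.0000]
After op 3 tick(5): ref=5.0000 raw=[6.0000 10.0000 10.0000 5.5000]
Drift of clock 1 after op 3: 10.0000 - 5.0000 = 5.0000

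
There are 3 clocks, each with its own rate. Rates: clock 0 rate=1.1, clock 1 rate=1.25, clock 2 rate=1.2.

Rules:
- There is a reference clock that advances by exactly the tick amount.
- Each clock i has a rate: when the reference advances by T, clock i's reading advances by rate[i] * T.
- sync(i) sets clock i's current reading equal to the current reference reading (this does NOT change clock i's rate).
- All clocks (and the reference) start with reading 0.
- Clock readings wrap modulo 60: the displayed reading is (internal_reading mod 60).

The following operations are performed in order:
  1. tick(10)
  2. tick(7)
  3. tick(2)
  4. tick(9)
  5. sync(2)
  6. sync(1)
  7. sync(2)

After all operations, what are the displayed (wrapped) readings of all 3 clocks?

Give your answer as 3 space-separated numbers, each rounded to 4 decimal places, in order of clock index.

After op 1 tick(10): ref=10.0000 raw=[11.0000 12.5000 12.0000]
After op 2 tick(7): ref=17.0000 raw=[18.7000 21.2500 20.4000]
After op 3 tick(2): ref=19.0000 raw=[20.9000 23.7500 22.8000]
After op 4 tick(9): ref=28.0000 raw=[30.8000 35.0000 33.6000]
After op 5 sync(2): ref=28.0000 raw=[30.8000 35.0000 28.0000]
After op 6 sync(1): ref=28.0000 raw=[30.8000 28.0000 28.0000]
After op 7 sync(2): ref=28.0000 raw=[30.8000 28.0000 28.0000]
Wrap final raw readings (mod 60): 30.8000 mod 60 = 30.8000; 28.0000 mod 60 = 28.0000; 28.0000 mod 60 = 28.0000

Answer: 30.8000 28.0000 28.0000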